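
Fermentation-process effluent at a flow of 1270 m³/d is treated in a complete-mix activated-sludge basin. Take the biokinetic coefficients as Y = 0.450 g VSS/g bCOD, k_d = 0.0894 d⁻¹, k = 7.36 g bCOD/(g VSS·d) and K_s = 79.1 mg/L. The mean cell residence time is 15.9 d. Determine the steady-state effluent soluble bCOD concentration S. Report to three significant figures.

S ≈ 3.81 mg/L

From the Monod/SRT balance for a CMAS, S = K_s·(1+k_d θ_c)/[θ_c·(Y k − k_d) − 1] = 79.1 × (1 + 0.0894 × 15.9) / [15.9 × (0.450 × 7.36 − 0.0894) − 1] = 191.5 / 50.24 = 3.813 mg/L.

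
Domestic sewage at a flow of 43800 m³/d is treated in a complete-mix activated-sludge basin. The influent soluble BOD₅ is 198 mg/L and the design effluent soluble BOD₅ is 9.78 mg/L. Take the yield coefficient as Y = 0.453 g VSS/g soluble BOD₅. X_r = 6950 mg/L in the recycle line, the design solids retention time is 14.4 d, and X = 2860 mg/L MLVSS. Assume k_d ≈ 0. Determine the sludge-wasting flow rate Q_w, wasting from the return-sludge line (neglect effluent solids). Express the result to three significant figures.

Biomass mass balance (decay neglected): V·X = Y·Q·(S₀ − S)·θ_c, so V = 0.453 × 43800 × (198 − 9.78) × 14.4 / 2860 = 18803 m³.
Wasting from the return line (neglecting effluent solids): Q_w = V·X / (θ_c·X_r) = 18803 × 2860 / (14.4 × 6950) = 537.3 m³/d.

Q_w ≈ 537 m³/d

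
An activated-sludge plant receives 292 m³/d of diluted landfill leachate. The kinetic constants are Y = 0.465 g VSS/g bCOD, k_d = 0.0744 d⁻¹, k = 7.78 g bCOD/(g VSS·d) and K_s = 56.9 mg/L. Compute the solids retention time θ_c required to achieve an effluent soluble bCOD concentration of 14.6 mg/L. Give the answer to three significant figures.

θ_c ≈ 1.51 d

At the target effluent, Y k S/(K_s+S) = 0.465×7.78×14.6/71.50 = 0.7387 d⁻¹.
1/θ_c = 0.7387 − 0.0744 = 0.6643 d⁻¹, so θ_c = 1.505 d.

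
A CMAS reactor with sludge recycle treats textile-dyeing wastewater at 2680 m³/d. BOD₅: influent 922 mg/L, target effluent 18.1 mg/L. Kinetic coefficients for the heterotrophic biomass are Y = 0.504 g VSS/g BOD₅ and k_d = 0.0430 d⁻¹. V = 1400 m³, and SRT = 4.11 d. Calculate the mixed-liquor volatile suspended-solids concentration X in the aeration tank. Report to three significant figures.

Solving the biomass balance for X: X = Y Q (S₀−S) θ_c / [V (1+k_d θ_c)] = 0.504 × 2680 × (922 − 18.1) × 4.11 / [1400 × (1 + 0.0430 × 4.11)] = 3046 mg/L.

X ≈ 3050 mg/L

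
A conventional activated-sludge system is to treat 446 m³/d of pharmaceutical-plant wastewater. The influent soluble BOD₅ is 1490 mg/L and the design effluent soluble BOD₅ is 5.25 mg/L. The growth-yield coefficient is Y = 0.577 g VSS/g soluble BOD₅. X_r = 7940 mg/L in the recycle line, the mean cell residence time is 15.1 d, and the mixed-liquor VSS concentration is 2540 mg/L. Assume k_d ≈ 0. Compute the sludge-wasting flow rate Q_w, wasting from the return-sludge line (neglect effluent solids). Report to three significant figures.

V·X = Y·Q·ΔS·θ_c gives V = 0.577 × 446 × (1490 − 5.25) × 15.1 / 2540 = 2271 m³.
Q_w = (V·X)/(θ_c X_r) = 2271 × 2540 / (15.1 × 7940) = 48.12 m³/d.

Q_w ≈ 48.1 m³/d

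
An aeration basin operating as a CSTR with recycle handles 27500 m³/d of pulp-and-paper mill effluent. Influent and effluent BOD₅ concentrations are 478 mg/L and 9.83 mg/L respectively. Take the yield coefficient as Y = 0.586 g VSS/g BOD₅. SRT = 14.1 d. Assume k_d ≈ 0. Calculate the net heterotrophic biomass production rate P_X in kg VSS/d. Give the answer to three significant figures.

P_X ≈ 7540 kg VSS/d

With endogenous decay neglected, the observed yield equals the true yield: Y_obs = Y = 0.586 g VSS/g BOD₅.
Q·(S₀ − S) = 27500 × (478 − 9.83) × 10⁻³ = 12875 kg/d removed.
Biomass produced: P_X = Y_obs·Q·ΔS = 0.5860 × 12875 ≈ 7545 kg VSS/d.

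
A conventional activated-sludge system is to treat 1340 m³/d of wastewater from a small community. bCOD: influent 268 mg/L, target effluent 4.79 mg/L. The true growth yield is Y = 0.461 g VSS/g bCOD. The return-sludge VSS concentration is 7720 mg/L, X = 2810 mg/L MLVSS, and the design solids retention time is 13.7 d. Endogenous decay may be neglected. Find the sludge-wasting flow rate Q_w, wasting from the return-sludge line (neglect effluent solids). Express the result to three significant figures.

V·X = Y·Q·ΔS·θ_c gives V = 0.461 × 1340 × (268 − 4.79) × 13.7 / 2810 = 792.7 m³.
Q_w = (V·X)/(θ_c X_r) = 792.7 × 2810 / (13.7 × 7720) = 21.06 m³/d.

Q_w ≈ 21.1 m³/d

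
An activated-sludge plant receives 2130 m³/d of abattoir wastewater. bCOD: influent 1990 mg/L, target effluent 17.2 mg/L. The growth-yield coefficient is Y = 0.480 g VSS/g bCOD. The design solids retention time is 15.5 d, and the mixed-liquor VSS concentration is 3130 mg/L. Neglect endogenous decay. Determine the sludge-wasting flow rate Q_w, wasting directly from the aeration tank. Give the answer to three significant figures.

Q_w ≈ 644 m³/d

Biomass mass balance (decay neglected): V·X = Y·Q·(S₀ − S)·θ_c, so V = 0.480 × 2130 × (1990 − 17.2) × 15.5 / 3130 = 9988 m³.
Wasting from the aeration tank: Q_w = V / θ_c = 9988 / 15.5 = 644.4 m³/d.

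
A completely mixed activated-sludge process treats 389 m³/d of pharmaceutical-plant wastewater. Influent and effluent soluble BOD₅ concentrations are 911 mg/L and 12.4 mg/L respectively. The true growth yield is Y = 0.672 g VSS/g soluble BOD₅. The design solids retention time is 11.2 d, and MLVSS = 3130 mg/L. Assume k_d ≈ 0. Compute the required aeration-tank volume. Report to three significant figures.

V ≈ 841 m³

With k_d = 0 the design equation reduces to V = Y Q (S₀−S) θ_c / X = 0.672 × 389 × (911 − 12.4) × 11.2 / 3130 = 840.5 m³.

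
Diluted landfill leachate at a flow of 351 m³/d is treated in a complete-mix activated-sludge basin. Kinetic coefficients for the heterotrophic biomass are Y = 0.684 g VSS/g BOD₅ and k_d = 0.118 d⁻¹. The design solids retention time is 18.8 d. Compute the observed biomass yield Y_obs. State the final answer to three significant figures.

Y_obs ≈ 0.213 g VSS/g BOD₅

Observed yield with endogenous decay: Y_obs = Y / (1 + k_d·θ_c) = 0.684 / (1 + 0.118 × 18.8) = 0.684 / 3.218 = 0.2125 g VSS/g BOD₅.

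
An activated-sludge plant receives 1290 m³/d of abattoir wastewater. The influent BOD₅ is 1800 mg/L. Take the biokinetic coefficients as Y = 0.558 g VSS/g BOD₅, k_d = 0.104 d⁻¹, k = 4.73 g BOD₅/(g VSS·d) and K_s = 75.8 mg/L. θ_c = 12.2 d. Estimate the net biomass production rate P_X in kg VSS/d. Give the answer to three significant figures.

From the Monod/SRT balance for a CMAS, S = K_s·(1+k_d θ_c)/[θ_c·(Y k − k_d) − 1] = 75.8 × (1 + 0.104 × 12.2) / [12.2 × (0.558 × 4.73 − 0.104) − 1] = 172.0 / 29.93 = 5.746 mg/L.
The observed yield is Y_obs = Y/(1 + k_d·θ_c) = 0.558 / (1 + 0.104 × 12.2) = 0.558 / 2.269 = 0.2459 g VSS per g BOD₅ removed.
Q·(S₀ − S) = 1290 × (1800 − 5.75) × 10⁻³ = 2315 kg/d removed.
Biomass produced: P_X = Y_obs·Q·ΔS = 0.2459 × 2315 ≈ 569.3 kg VSS/d.

P_X ≈ 569 kg VSS/d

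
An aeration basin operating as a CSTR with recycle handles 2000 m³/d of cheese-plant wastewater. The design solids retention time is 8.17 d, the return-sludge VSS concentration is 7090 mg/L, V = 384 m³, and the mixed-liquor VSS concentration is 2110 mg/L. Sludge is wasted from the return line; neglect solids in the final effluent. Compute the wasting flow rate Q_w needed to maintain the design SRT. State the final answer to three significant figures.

Q_w ≈ 14.0 m³/d

Wasting from the return line (neglecting effluent solids): Q_w = V·X / (θ_c·X_r) = 384.0 × 2110 / (8.17 × 7090) = 13.99 m³/d.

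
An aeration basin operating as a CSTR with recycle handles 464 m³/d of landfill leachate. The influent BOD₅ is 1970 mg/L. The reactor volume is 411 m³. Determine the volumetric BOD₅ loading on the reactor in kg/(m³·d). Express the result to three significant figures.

L_v ≈ 2.22 kg BOD₅/(m³·d)

Volumetric loading L_v = Q·S₀ / V = 464 × 1970 g/m³ / 411.0 m³ = 2224 g/(m³·d) = 2.224 kg BOD₅/(m³·d).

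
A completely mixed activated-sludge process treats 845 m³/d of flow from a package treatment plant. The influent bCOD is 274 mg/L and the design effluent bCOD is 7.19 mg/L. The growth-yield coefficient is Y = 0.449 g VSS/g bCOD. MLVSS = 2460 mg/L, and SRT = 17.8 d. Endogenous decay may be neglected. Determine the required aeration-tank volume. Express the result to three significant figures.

Biomass mass balance (decay neglected): V·X = Y·Q·(S₀ − S)·θ_c, so V = 0.449 × 845 × (274 − 7.19) × 17.8 / 2460 = 732.5 m³.

V ≈ 732 m³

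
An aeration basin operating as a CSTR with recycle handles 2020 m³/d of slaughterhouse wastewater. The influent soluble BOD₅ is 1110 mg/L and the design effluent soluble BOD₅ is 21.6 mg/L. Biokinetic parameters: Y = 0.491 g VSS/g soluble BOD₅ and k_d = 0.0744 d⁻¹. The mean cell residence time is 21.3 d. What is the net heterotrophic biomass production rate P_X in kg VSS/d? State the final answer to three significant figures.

P_X ≈ 418 kg VSS/d

The observed yield is Y_obs = Y/(1 + k_d·θ_c) = 0.491 / (1 + 0.0744 × 21.3) = 0.491 / 2.585 = 0.1900 g VSS per g soluble BOD₅ removed.
Substrate removed = Q·(S₀ − S) = 2020 m³/d × (1110 − 21.6) g/m³ = 2.2×10^6 g/d = 2199 kg/d.
So the net sludge growth is P_X = 0.1900 × 2199 = 417.6 kg VSS/d.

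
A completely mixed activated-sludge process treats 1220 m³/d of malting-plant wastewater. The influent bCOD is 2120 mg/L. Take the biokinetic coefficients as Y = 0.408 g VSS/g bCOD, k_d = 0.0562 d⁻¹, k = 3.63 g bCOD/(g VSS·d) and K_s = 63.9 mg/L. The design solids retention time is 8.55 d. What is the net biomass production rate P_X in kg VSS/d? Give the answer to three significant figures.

P_X ≈ 710 kg VSS/d

From the Monod/SRT balance for a CMAS, S = K_s·(1+k_d θ_c)/[θ_c·(Y k − k_d) − 1] = 63.9 × (1 + 0.0562 × 8.55) / [8.55 × (0.408 × 3.63 − 0.0562) − 1] = 94.60 / 11.18 = 8.460 mg/L.
Correct the yield for decay: Y_obs = Y/(1 + k_d θ_c) = 0.408 / (1 + 0.0562 × 8.55) = 0.408 / 1.481 = 0.2756.
Substrate removed = Q·(S₀ − S) = 1220 m³/d × (2120 − 8.46) g/m³ = 2.58×10^6 g/d = 2576 kg/d.
Biomass produced: P_X = Y_obs·Q·ΔS = 0.2756 × 2576 ≈ 709.9 kg VSS/d.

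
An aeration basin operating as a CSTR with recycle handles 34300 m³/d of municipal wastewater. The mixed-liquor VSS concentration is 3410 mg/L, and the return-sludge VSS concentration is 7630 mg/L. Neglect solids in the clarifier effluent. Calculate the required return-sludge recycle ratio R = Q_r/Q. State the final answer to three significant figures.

R = Q_r/Q = X/(X_r − X) = 3410 / (7630 − 3410) = 0.8081.

R ≈ 0.808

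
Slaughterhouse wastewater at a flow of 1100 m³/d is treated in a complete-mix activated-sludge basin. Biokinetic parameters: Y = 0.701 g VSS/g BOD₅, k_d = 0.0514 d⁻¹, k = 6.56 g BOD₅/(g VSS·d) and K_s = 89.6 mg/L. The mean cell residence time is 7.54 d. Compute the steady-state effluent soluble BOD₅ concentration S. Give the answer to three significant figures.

From the Monod/SRT balance for a CMAS, S = K_s·(1+k_d θ_c)/[θ_c·(Y k − k_d) − 1] = 89.6 × (1 + 0.0514 × 7.54) / [7.54 × (0.701 × 6.56 − 0.0514) − 1] = 124.3 / 33.29 = 3.735 mg/L.

S ≈ 3.74 mg/L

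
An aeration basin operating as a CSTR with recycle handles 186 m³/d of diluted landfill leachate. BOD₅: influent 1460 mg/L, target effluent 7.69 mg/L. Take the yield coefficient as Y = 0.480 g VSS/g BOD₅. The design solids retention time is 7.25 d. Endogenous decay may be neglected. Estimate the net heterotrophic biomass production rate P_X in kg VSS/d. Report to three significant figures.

Since k_d ≈ 0, Y_obs = Y = 0.480 g VSS/g BOD₅.
Q·(S₀ − S) = 186 × (1460 − 7.69) × 10⁻³ = 270.1 kg/d removed.
Net biomass production P_X = Y_obs × Q·(S₀ − S) = 0.4800 × 270.1 = 129.7 kg VSS/d.

P_X ≈ 130 kg VSS/d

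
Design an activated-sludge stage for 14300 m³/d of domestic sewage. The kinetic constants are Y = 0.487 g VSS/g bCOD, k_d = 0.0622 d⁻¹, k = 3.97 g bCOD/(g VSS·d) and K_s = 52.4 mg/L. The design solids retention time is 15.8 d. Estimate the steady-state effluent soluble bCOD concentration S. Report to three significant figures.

S ≈ 3.64 mg/L

Effluent substrate depends only on kinetics and SRT: S = K_s(1 + k_d θ_c) / [θ_c(Yk − k_d) − 1] = 52.4 × (1 + 0.0622 × 15.8) / [15.8 × (0.487 × 3.97 − 0.0622) − 1] = 103.9 / 28.56 = 3.637 mg/L.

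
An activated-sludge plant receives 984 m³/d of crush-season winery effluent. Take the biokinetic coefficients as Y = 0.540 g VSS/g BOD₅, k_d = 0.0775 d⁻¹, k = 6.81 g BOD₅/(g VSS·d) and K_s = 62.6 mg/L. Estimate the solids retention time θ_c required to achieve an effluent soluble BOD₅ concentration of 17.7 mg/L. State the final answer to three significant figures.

θ_c ≈ 1.36 d

Specific growth rate at S = 17.7 mg/L: μ = YkS/(K_s+S) = 0.540·6.81·17.7/(62.6+17.7) = 0.8106 d⁻¹.
θ_c = 1/(μ − k_d) = 1/(0.8106 − 0.0775) = 1/0.7331 = 1.364 d.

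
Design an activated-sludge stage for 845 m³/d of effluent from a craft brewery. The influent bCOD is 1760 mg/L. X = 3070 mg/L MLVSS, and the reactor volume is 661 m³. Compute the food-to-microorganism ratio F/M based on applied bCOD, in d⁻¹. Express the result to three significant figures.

Food-to-microorganism ratio F/M = Q S₀ / (V X) = 845 × 1760 / (661.0 × 3070) = 0.7329 d⁻¹.

F/M ≈ 0.733 d⁻¹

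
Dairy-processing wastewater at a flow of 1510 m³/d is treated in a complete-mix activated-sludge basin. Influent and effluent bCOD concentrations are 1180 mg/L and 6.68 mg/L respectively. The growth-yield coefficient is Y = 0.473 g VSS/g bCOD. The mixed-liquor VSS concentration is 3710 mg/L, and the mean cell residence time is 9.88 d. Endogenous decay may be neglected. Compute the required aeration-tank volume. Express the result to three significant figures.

Biomass mass balance (decay neglected): V·X = Y·Q·(S₀ − S)·θ_c, so V = 0.473 × 1510 × (1180 − 6.68) × 9.88 / 3710 = 2232 m³.

V ≈ 2230 m³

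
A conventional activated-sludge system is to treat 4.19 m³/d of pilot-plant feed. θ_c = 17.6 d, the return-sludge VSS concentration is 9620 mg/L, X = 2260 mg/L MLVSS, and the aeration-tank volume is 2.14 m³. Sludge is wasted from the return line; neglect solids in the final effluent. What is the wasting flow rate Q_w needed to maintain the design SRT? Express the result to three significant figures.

Wasting from the return line (neglecting effluent solids): Q_w = V·X / (θ_c·X_r) = 2.140 × 2260 / (17.6 × 9620) = 0.02857 m³/d.

Q_w ≈ 0.0286 m³/d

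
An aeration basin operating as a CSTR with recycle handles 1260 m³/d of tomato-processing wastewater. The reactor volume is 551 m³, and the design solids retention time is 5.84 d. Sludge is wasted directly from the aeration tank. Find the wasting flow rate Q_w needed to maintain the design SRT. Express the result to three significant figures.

Q_w ≈ 94.3 m³/d

For wasting at MLVSS concentration, Q_w = V/θ_c = 551.0/5.84 = 94.35 m³/d.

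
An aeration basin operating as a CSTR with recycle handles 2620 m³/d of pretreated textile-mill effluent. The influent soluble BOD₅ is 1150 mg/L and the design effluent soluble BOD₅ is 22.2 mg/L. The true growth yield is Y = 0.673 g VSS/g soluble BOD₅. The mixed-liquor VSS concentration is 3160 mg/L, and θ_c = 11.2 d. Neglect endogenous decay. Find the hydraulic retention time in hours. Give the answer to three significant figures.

With k_d = 0 the design equation reduces to V = Y Q (S₀−S) θ_c / X = 0.673 × 2620 × (1150 − 22.2) × 11.2 / 3160 = 7048 m³.
HRT = V/Q = 7048 m³ / 2620 m³·d⁻¹ = 2.690 d × 24 = 64.56 h.

τ ≈ 64.6 h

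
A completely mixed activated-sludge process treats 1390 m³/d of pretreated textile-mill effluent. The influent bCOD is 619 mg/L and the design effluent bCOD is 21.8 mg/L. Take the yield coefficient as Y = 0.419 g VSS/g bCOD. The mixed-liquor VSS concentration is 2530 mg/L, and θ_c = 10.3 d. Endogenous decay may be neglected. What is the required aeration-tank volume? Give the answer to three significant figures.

V ≈ 1420 m³

With k_d = 0 the design equation reduces to V = Y Q (S₀−S) θ_c / X = 0.419 × 1390 × (619 − 21.8) × 10.3 / 2530 = 1416 m³.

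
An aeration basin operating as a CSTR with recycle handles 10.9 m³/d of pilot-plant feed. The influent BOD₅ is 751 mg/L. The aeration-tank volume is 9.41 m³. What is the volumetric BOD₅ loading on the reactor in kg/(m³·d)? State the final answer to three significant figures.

L_v = Q S₀ / V = 10.9 × 751 × 10⁻³ / 9.410 = 0.8699 kg/(m³·d).

L_v ≈ 0.870 kg BOD₅/(m³·d)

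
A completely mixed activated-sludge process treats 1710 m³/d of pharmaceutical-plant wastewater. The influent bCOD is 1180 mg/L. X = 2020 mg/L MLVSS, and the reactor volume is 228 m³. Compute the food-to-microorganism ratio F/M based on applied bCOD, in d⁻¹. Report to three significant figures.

F/M = Q·S₀ / (V·X) = 1710 × 1180 / (228.0 × 2020) = 4.381 g bCOD·(g VSS·d)⁻¹.

F/M ≈ 4.38 d⁻¹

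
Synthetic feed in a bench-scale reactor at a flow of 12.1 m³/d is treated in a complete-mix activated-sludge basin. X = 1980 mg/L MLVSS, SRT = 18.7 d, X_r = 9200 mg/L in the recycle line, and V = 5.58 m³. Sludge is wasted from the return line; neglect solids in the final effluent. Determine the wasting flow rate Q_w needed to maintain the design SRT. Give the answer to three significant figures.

Wasting from the return line (neglecting effluent solids): Q_w = V·X / (θ_c·X_r) = 5.580 × 1980 / (18.7 × 9200) = 0.06422 m³/d.

Q_w ≈ 0.0642 m³/d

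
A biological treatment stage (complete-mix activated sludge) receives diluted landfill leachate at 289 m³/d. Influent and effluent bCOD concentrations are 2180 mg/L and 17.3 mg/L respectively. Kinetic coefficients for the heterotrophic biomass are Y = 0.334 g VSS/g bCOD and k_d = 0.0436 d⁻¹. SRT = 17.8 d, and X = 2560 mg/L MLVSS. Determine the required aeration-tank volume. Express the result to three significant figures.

V ≈ 817 m³

Steady-state biomass mass balance: V·X·(1 + k_d·θ_c) = Y·Q·(S₀ − S)·θ_c, so V = 0.334 × 289 × (2180 − 17.3) × 17.8 / [2560 × (1 + 0.0436 × 17.8)] = 3.72×10^6 / 4547 = 817.3 m³.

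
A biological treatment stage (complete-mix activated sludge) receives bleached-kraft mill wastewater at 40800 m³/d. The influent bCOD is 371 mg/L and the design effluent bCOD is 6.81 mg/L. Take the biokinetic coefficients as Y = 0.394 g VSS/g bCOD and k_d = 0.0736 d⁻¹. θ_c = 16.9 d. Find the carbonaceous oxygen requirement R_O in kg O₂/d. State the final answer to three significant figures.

Correct the yield for decay: Y_obs = Y/(1 + k_d θ_c) = 0.394 / (1 + 0.0736 × 16.9) = 0.394 / 2.244 = 0.1756.
Q·(S₀ − S) = 40800 × (371 − 6.81) × 10⁻³ = 14859 kg/d removed.
Net sludge production P_X = 0.1756 × 14859 = 2609 kg VSS/d.
R_O = Q·(S₀ − S) − 1.42·P_X = 14859 − 1.42 × 2609 = 11154 kg O₂/d.

R_O ≈ 11200 kg O₂/d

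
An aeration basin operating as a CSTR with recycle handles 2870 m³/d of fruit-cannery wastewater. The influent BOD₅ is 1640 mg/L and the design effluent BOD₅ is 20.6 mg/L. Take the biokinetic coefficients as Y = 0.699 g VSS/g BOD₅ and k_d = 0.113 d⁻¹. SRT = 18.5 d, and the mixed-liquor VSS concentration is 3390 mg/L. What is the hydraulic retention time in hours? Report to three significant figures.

Rearranging the biomass balance for a CMAS with decay, V = Y·Q·ΔS·θ_c / [X·(1+k_d θ_c)] = 0.699 × 2870 × (1640 − 20.6) × 18.5 / [3390 × (1 + 0.113 × 18.5)] = 6.01×10^7 / 10477 = 5737 m³.
Hydraulic retention time τ = V/Q = 5737 / 2870 = 1.999 d = 47.97 h.

τ ≈ 48.0 h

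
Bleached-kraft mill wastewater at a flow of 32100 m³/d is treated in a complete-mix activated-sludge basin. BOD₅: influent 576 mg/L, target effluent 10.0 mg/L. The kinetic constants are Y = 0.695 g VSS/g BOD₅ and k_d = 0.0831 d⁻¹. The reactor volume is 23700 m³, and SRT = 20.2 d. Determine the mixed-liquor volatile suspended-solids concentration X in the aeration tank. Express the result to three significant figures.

X ≈ 4020 mg/L

From V·X·(1 + k_d·θ_c) = Y·Q·(S₀ − S)·θ_c: X = 0.695 × 32100 × (576 − 10.0) × 20.2 / [23700 × (1 + 0.0831 × 20.2)] = 4018 mg/L.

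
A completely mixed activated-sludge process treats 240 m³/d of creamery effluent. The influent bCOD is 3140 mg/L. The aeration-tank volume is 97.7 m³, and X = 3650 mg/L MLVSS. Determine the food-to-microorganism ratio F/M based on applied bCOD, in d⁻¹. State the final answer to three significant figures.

F/M ≈ 2.11 d⁻¹

F/M = applied load / biomass = Q·S₀/(V·X) = 240 × 3140 / (97.70 × 3650) = 2.113 d⁻¹.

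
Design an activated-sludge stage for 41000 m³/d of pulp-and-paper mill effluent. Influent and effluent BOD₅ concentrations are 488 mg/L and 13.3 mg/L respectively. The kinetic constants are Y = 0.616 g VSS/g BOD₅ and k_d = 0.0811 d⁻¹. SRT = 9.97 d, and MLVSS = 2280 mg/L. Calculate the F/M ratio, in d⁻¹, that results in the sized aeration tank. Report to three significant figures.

From the SRT design equation V = Y Q (S₀−S) θ_c / [X (1 + k_d θ_c)] = 0.616 × 41000 × (488 − 13.3) × 9.97 / [2280 × (1 + 0.0811 × 9.97)] = 1.2×10^8 / 4124 = 28987 m³.
F/M = Q·S₀ / (V·X) = 41000 × 488 / (28987 × 2280) = 0.3027 g BOD₅·(g VSS·d)⁻¹.

F/M ≈ 0.303 d⁻¹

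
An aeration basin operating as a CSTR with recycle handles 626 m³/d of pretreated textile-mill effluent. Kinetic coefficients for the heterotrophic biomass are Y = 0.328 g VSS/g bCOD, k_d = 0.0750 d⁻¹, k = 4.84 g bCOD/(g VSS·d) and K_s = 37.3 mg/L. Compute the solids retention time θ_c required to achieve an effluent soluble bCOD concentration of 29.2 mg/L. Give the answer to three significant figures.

At the target effluent, Y k S/(K_s+S) = 0.328×4.84×29.2/66.50 = 0.6971 d⁻¹.
1/θ_c = 0.6971 − 0.0750 = 0.6221 d⁻¹, so θ_c = 1.608 d.

θ_c ≈ 1.61 d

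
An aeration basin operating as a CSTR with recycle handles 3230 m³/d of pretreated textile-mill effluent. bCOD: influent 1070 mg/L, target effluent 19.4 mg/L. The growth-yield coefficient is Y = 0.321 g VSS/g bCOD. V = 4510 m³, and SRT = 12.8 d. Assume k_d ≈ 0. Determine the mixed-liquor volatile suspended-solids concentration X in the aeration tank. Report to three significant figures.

X ≈ 3090 mg/L

Without decay, X = Y Q (S₀−S) θ_c / V = 0.321 × 3230 × (1070 − 19.4) × 12.8 / 4510 = 3092 mg/L.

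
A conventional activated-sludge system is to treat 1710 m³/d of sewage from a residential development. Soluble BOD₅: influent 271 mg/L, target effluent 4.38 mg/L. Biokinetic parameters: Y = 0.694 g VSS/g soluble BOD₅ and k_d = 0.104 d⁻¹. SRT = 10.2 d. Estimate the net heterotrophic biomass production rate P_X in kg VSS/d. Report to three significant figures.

P_X ≈ 154 kg VSS/d

Correct the yield for decay: Y_obs = Y/(1 + k_d θ_c) = 0.694 / (1 + 0.104 × 10.2) = 0.694 / 2.061 = 0.3368.
ΔS = 271 − 4.38 = 266.6 mg/L, so the substrate removal rate is 1710 × 266.6/1000 = 455.9 kg soluble BOD₅/d.
Biomass produced: P_X = Y_obs·Q·ΔS = 0.3368 × 455.9 ≈ 153.5 kg VSS/d.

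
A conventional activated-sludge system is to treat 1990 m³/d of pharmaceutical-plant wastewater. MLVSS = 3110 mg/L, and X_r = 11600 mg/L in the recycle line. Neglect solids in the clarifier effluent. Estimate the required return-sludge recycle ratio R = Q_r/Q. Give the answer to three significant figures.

R ≈ 0.366

R = Q_r/Q = X/(X_r − X) = 3110 / (11600 − 3110) = 0.3663.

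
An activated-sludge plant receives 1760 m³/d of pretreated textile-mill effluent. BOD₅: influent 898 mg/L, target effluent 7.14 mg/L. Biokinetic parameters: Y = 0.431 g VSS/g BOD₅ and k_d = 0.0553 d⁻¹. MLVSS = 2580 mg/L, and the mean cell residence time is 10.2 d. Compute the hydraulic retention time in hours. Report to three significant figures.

τ ≈ 23.3 h

Rearranging the biomass balance for a CMAS with decay, V = Y·Q·ΔS·θ_c / [X·(1+k_d θ_c)] = 0.431 × 1760 × (898 − 7.14) × 10.2 / [2580 × (1 + 0.0553 × 10.2)] = 6.89×10^6 / 4035 = 1708 m³.
Hydraulic retention time τ = V/Q = 1708 / 1760 = 0.9705 d = 23.29 h.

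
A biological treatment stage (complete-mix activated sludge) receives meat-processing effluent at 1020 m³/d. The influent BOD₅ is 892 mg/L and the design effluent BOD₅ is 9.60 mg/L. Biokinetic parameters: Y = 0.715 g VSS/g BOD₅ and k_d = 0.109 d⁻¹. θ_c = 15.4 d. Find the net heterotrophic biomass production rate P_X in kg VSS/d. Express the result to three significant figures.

Y_obs = Y / (1 + k_d θ_c) = 0.715 / (1 + 0.109 × 15.4) = 0.715 / 2.679 = 0.2669.
Substrate removed = Q·(S₀ − S) = 1020 m³/d × (892 − 9.60) g/m³ = 9×10^5 g/d = 900.0 kg/d.
Net biomass production P_X = Y_obs × Q·(S₀ − S) = 0.2669 × 900.0 = 240.3 kg VSS/d.

P_X ≈ 240 kg VSS/d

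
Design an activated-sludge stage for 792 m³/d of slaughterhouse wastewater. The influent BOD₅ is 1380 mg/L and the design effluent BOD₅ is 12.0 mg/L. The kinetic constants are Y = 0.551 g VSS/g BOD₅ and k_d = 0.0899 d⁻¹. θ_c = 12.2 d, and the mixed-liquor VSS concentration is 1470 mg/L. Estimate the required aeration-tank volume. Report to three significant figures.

Rearranging the biomass balance for a CMAS with decay, V = Y·Q·ΔS·θ_c / [X·(1+k_d θ_c)] = 0.551 × 792 × (1380 − 12.0) × 12.2 / [1470 × (1 + 0.0899 × 12.2)] = 7.28×10^6 / 3082 = 2363 m³.

V ≈ 2360 m³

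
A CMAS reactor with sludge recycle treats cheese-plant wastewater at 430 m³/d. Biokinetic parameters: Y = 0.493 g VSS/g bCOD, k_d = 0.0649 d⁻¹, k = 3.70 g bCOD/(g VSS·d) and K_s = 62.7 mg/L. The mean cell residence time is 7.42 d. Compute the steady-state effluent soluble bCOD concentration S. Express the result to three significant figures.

S ≈ 7.71 mg/L

For a completely mixed reactor with recycle the Lawrence–McCarty relation gives S = K_s·(1 + k_d·θ_c) / [θ_c·(Y·k − k_d) − 1] = 62.7 × (1 + 0.0649 × 7.42) / [7.42 × (0.493 × 3.70 − 0.0649) − 1] = 92.89 / 12.05 = 7.707 mg/L.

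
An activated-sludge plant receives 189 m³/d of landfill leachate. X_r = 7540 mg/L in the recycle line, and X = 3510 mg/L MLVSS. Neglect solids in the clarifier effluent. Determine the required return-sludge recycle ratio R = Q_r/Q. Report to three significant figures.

R = Q_r/Q = X/(X_r − X) = 3510 / (7540 − 3510) = 0.8710.

R ≈ 0.871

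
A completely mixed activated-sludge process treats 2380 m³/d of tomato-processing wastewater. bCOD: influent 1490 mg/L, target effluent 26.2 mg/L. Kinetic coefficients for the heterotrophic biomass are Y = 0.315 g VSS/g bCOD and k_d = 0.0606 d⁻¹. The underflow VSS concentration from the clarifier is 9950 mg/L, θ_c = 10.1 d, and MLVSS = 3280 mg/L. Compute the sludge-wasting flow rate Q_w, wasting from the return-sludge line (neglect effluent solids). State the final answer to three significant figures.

Rearranging the biomass balance for a CMAS with decay, V = Y·Q·ΔS·θ_c / [X·(1+k_d θ_c)] = 0.315 × 2380 × (1490 − 26.2) × 10.1 / [3280 × (1 + 0.0606 × 10.1)] = 1.11×10^7 / 5288 = 2096 m³.
Q_w = (V·X)/(θ_c X_r) = 2096 × 3280 / (10.1 × 9950) = 68.42 m³/d.

Q_w ≈ 68.4 m³/d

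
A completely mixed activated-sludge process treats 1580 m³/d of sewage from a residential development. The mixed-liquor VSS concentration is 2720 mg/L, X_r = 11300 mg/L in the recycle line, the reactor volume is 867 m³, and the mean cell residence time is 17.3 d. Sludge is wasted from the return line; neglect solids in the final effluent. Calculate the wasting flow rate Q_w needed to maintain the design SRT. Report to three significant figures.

Wasting from the return line (neglecting effluent solids): Q_w = V·X / (θ_c·X_r) = 867.0 × 2720 / (17.3 × 11300) = 12.06 m³/d.

Q_w ≈ 12.1 m³/d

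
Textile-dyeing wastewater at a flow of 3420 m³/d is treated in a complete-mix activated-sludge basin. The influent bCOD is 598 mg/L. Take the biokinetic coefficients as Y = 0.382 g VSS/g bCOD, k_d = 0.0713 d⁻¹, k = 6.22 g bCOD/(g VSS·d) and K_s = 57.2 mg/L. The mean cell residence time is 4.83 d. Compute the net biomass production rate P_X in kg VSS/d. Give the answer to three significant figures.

P_X ≈ 574 kg VSS/d

Effluent substrate depends only on kinetics and SRT: S = K_s(1 + k_d θ_c) / [θ_c(Yk − k_d) − 1] = 57.2 × (1 + 0.0713 × 4.83) / [4.83 × (0.382 × 6.22 − 0.0713) − 1] = 76.90 / 10.13 = 7.590 mg/L.
The observed yield is Y_obs = Y/(1 + k_d·θ_c) = 0.382 / (1 + 0.0713 × 4.83) = 0.382 / 1.344 = 0.2841 g VSS per g bCOD removed.
Substrate removed = Q·(S₀ − S) = 3420 m³/d × (598 − 7.59) g/m³ = 2.02×10^6 g/d = 2019 kg/d.
Net biomass production P_X = Y_obs × Q·(S₀ − S) = 0.2841 × 2019 = 573.7 kg VSS/d.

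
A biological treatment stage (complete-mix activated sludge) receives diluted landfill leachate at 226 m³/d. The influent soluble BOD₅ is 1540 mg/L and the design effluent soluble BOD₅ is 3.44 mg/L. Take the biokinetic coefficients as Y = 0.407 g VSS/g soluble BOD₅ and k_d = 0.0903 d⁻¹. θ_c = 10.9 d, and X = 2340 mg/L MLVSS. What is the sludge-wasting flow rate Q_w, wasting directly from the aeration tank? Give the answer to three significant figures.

Q_w ≈ 30.4 m³/d

From the SRT design equation V = Y Q (S₀−S) θ_c / [X (1 + k_d θ_c)] = 0.407 × 226 × (1540 − 3.44) × 10.9 / [2340 × (1 + 0.0903 × 10.9)] = 1.54×10^6 / 4643 = 331.8 m³.
With mixed-liquor wasting, θ_c = V/Q_w, so Q_w = V/θ_c = 331.8/10.9 = 30.44 m³/d.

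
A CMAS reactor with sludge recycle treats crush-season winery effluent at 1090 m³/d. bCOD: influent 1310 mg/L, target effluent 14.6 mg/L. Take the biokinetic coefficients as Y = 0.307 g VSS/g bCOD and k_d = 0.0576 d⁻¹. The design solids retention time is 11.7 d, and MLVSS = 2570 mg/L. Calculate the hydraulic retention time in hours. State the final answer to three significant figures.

From the SRT design equation V = Y Q (S₀−S) θ_c / [X (1 + k_d θ_c)] = 0.307 × 1090 × (1310 − 14.6) × 11.7 / [2570 × (1 + 0.0576 × 11.7)] = 5.07×10^6 / 4302 = 1179 m³.
Hydraulic retention time τ = V/Q = 1179 / 1090 = 1.082 d = 25.96 h.

τ ≈ 26.0 h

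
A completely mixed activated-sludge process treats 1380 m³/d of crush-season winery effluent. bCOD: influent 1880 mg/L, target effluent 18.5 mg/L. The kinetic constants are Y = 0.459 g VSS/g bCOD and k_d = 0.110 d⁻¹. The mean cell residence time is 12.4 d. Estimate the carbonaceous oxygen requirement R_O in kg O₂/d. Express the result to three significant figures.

R_O ≈ 1860 kg O₂/d

Y_obs = Y / (1 + k_d θ_c) = 0.459 / (1 + 0.110 × 12.4) = 0.459 / 2.364 = 0.1942.
Mass of bCOD removed per day: Q(S₀ − S) = 1380 × 1862 g/m³ = 2569 kg/d.
Net sludge production P_X = 0.1942 × 2569 = 498.8 kg VSS/d.
R_O = Q·ΔS − 1.42 P_X = 2569 − 708.3 = 1861 kg O₂/d.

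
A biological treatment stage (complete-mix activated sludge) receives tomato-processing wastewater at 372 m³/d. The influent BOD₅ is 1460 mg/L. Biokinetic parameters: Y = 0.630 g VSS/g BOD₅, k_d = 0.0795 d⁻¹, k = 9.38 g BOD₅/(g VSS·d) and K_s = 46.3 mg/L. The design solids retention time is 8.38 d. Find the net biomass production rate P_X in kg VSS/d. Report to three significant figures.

P_X ≈ 205 kg VSS/d

Effluent substrate depends only on kinetics and SRT: S = K_s(1 + k_d θ_c) / [θ_c(Yk − k_d) − 1] = 46.3 × (1 + 0.0795 × 8.38) / [8.38 × (0.630 × 9.38 − 0.0795) − 1] = 77.15 / 47.85 = 1.612 mg/L.
Y_obs = Y / (1 + k_d θ_c) = 0.630 / (1 + 0.0795 × 8.38) = 0.630 / 1.666 = 0.3781.
Q·(S₀ − S) = 372 × (1460 − 1.61) × 10⁻³ = 542.5 kg/d removed.
So the net sludge growth is P_X = 0.3781 × 542.5 = 205.1 kg VSS/d.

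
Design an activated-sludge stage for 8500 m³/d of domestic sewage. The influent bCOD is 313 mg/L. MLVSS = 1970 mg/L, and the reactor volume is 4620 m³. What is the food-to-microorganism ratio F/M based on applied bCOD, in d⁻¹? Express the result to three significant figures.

F/M = Q·S₀ / (V·X) = 8500 × 313 / (4620 × 1970) = 0.2923 g bCOD·(g VSS·d)⁻¹.

F/M ≈ 0.292 d⁻¹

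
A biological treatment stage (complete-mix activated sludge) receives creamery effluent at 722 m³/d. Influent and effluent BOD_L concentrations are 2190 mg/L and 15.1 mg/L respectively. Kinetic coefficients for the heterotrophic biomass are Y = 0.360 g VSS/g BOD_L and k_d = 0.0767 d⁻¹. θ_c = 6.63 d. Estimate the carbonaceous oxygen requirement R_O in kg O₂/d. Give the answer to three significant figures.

R_O ≈ 1040 kg O₂/d

Observed yield with endogenous decay: Y_obs = Y / (1 + k_d·θ_c) = 0.360 / (1 + 0.0767 × 6.63) = 0.360 / 1.509 = 0.2386 g VSS/g BOD_L.
Q·(S₀ − S) = 722 × (2190 − 15.1) × 10⁻³ = 1570 kg/d removed.
Net sludge production P_X = 0.2386 × 1570 = 374.7 kg VSS/d.
R_O = Q·ΔS − 1.42 P_X = 1570 − 532.1 = 1038 kg O₂/d.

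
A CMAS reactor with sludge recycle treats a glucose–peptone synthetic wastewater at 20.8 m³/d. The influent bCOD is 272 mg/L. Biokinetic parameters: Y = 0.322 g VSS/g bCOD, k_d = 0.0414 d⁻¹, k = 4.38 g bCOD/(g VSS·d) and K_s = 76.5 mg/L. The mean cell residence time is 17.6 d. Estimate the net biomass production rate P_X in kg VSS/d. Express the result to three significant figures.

P_X ≈ 1.03 kg VSS/d

From the Monod/SRT balance for a CMAS, S = K_s·(1+k_d θ_c)/[θ_c·(Y k − k_d) − 1] = 76.5 × (1 + 0.0414 × 17.6) / [17.6 × (0.322 × 4.38 − 0.0414) − 1] = 132.2 / 23.09 = 5.726 mg/L.
Observed yield with endogenous decay: Y_obs = Y / (1 + k_d·θ_c) = 0.322 / (1 + 0.0414 × 17.6) = 0.322 / 1.729 = 0.1863 g VSS/g bCOD.
Q·(S₀ − S) = 20.8 × (272 − 5.73) × 10⁻³ = 5.538 kg/d removed.
Net biomass production P_X = Y_obs × Q·(S₀ − S) = 0.1863 × 5.538 = 1.032 kg VSS/d.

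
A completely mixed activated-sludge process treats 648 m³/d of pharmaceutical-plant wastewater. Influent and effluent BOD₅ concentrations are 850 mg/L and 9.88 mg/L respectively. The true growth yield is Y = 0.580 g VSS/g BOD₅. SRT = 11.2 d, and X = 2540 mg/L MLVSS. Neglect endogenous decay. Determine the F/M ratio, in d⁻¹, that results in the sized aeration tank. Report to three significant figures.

F/M ≈ 0.156 d⁻¹

V·X = Y·Q·ΔS·θ_c gives V = 0.580 × 648 × (850 − 9.88) × 11.2 / 2540 = 1392 m³.
F/M = Q·S₀ / (V·X) = 648 × 850 / (1392 × 2540) = 0.1558 g BOD₅·(g VSS·d)⁻¹.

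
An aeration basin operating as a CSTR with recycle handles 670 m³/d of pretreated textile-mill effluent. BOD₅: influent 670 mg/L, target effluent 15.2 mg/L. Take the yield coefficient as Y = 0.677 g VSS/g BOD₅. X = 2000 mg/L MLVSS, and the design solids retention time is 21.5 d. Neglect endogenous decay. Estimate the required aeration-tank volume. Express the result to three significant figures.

V ≈ 3190 m³

Biomass mass balance (decay neglected): V·X = Y·Q·(S₀ − S)·θ_c, so V = 0.677 × 670 × (670 − 15.2) × 21.5 / 2000 = 3193 m³.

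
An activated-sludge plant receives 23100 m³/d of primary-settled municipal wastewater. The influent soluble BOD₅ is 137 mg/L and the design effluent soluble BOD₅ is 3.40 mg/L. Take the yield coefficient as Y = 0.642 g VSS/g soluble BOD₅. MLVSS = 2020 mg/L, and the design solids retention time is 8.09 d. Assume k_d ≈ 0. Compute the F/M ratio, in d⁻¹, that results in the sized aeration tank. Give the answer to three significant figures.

V·X = Y·Q·ΔS·θ_c gives V = 0.642 × 23100 × (137 − 3.40) × 8.09 / 2020 = 7935 m³.
F/M = Q·S₀ / (V·X) = 23100 × 137 / (7935 × 2020) = 0.1974 g soluble BOD₅·(g VSS·d)⁻¹.

F/M ≈ 0.197 d⁻¹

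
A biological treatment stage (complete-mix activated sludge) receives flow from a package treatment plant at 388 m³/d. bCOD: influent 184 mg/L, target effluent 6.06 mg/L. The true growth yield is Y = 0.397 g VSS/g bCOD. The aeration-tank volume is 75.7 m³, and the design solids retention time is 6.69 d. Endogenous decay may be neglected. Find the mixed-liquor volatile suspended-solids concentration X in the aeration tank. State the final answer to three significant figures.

X ≈ 2420 mg/L

Without decay, X = Y Q (S₀−S) θ_c / V = 0.397 × 388 × (184 − 6.06) × 6.69 / 75.7 = 2422 mg/L.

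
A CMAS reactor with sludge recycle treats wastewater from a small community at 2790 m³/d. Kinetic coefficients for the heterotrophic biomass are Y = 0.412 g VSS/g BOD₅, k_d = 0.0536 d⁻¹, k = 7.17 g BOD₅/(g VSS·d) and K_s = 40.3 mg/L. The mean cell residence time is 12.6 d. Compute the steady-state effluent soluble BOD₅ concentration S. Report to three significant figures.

S ≈ 1.90 mg/L

Effluent substrate depends only on kinetics and SRT: S = K_s(1 + k_d θ_c) / [θ_c(Yk − k_d) − 1] = 40.3 × (1 + 0.0536 × 12.6) / [12.6 × (0.412 × 7.17 − 0.0536) − 1] = 67.52 / 35.55 = 1.899 mg/L.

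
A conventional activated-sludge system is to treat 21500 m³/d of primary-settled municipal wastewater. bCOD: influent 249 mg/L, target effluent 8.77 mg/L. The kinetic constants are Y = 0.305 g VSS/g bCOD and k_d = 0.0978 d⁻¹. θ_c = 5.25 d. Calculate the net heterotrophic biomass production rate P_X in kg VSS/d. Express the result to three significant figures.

P_X ≈ 1040 kg VSS/d

The observed yield is Y_obs = Y/(1 + k_d·θ_c) = 0.305 / (1 + 0.0978 × 5.25) = 0.305 / 1.513 = 0.2015 g VSS per g bCOD removed.
ΔS = 249 − 8.77 = 240.2 mg/L, so the substrate removal rate is 21500 × 240.2/1000 = 5165 kg bCOD/d.
Net biomass production P_X = Y_obs × Q·(S₀ − S) = 0.2015 × 5165 = 1041 kg VSS/d.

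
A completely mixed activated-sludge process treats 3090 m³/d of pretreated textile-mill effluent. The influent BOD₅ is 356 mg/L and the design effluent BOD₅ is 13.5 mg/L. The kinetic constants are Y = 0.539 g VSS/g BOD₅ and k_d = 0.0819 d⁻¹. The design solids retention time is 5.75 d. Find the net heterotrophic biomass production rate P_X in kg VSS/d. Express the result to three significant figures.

P_X ≈ 388 kg VSS/d

The observed yield is Y_obs = Y/(1 + k_d·θ_c) = 0.539 / (1 + 0.0819 × 5.75) = 0.539 / 1.471 = 0.3664 g VSS per g BOD₅ removed.
Q·(S₀ − S) = 3090 × (356 − 13.5) × 10⁻³ = 1058 kg/d removed.
Net biomass production P_X = Y_obs × Q·(S₀ − S) = 0.3664 × 1058 = 387.8 kg VSS/d.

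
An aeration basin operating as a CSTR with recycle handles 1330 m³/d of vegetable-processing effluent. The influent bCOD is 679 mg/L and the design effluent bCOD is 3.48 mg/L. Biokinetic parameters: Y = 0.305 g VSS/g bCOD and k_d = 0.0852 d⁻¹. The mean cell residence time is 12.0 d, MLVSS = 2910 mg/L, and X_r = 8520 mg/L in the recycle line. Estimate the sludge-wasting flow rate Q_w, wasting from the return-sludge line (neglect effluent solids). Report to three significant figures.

Q_w ≈ 15.9 m³/d

From the SRT design equation V = Y Q (S₀−S) θ_c / [X (1 + k_d θ_c)] = 0.305 × 1330 × (679 − 3.48) × 12.0 / [2910 × (1 + 0.0852 × 12.0)] = 3.29×10^6 / 5885 = 558.7 m³.
Q_w = (V·X)/(θ_c X_r) = 558.7 × 2910 / (12.0 × 8520) = 15.90 m³/d.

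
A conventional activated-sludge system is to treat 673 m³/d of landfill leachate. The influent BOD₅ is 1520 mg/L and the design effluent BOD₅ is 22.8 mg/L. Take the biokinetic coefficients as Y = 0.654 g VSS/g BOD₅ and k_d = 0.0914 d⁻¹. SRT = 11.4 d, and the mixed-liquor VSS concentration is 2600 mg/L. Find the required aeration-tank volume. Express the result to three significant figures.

V ≈ 1420 m³

From the SRT design equation V = Y Q (S₀−S) θ_c / [X (1 + k_d θ_c)] = 0.654 × 673 × (1520 − 22.8) × 11.4 / [2600 × (1 + 0.0914 × 11.4)] = 7.51×10^6 / 5309 = 1415 m³.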